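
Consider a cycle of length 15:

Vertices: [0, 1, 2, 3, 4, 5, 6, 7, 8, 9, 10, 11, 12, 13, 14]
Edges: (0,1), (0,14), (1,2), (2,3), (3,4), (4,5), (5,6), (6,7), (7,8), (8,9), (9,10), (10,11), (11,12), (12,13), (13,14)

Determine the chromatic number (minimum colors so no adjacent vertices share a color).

This is an odd cycle (C_15). Odd cycles are not bipartite (any 2-coloring forces two adjacent vertices to match), and 3 colors suffice.
Chromatic number = 3.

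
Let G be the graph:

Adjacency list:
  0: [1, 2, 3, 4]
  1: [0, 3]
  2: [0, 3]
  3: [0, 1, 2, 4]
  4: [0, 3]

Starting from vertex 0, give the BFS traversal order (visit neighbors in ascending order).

BFS from vertex 0 (neighbors processed in ascending order):
Visit order: 0, 1, 2, 3, 4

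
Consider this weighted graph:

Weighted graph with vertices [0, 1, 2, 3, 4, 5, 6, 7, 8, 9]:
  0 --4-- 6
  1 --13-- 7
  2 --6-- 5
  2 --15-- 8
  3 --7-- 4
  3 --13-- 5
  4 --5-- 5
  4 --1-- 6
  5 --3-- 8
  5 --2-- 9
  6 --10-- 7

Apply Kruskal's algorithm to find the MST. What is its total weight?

Applying Kruskal's algorithm (sort edges by weight, add if no cycle):
  Add (4,6) w=1
  Add (5,9) w=2
  Add (5,8) w=3
  Add (0,6) w=4
  Add (4,5) w=5
  Add (2,5) w=6
  Add (3,4) w=7
  Add (6,7) w=10
  Add (1,7) w=13
  Skip (3,5) w=13 (creates cycle)
  Skip (2,8) w=15 (creates cycle)
MST weight = 51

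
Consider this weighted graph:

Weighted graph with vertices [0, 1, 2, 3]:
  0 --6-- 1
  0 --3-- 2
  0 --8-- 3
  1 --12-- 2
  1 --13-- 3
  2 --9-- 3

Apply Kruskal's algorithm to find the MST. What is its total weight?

Applying Kruskal's algorithm (sort edges by weight, add if no cycle):
  Add (0,2) w=3
  Add (0,1) w=6
  Add (0,3) w=8
  Skip (2,3) w=9 (creates cycle)
  Skip (1,2) w=12 (creates cycle)
  Skip (1,3) w=13 (creates cycle)
MST weight = 17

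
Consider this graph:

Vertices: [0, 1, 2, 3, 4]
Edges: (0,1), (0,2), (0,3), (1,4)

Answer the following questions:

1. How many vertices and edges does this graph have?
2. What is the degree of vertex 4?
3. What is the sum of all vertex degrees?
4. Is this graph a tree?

Count: 5 vertices, 4 edges.
Vertex 4 has neighbors [1], degree = 1.
Handshaking lemma: 2 * 4 = 8.
A graph is a tree iff it is connected and has exactly n-1 edges. This graph is connected (all 5 vertices in one component) and has 5-1 = 4 edges. It is a tree.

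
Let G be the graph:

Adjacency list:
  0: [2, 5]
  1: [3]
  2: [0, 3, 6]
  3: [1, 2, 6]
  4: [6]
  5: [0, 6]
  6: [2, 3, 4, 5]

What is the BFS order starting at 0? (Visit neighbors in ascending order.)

BFS from vertex 0 (neighbors processed in ascending order):
Visit order: 0, 2, 5, 3, 6, 1, 4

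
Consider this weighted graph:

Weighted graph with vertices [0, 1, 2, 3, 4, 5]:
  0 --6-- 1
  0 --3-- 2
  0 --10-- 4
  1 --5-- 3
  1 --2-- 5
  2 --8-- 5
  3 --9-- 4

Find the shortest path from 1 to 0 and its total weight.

Using Dijkstra's algorithm from vertex 1:
Shortest path: 1 -> 0
Total weight: 6 = 6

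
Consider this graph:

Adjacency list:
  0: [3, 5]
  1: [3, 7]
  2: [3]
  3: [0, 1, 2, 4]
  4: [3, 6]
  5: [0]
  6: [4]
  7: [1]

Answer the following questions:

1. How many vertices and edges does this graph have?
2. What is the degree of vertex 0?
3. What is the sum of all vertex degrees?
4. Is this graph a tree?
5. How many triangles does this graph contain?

Count: 8 vertices, 7 edges.
Vertex 0 has neighbors [3, 5], degree = 2.
Handshaking lemma: 2 * 7 = 14.
A graph is a tree iff it is connected and has exactly n-1 edges. This graph is connected (all 8 vertices in one component) and has 8-1 = 7 edges. It is a tree.
Number of triangles = 0.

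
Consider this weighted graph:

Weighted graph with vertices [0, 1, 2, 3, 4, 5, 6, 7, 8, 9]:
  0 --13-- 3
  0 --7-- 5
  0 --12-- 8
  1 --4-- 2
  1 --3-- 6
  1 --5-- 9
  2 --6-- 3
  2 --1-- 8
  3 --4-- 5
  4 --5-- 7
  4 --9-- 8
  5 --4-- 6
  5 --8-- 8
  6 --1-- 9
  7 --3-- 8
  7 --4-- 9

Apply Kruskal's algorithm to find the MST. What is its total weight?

Applying Kruskal's algorithm (sort edges by weight, add if no cycle):
  Add (2,8) w=1
  Add (6,9) w=1
  Add (1,6) w=3
  Add (7,8) w=3
  Add (1,2) w=4
  Add (3,5) w=4
  Add (5,6) w=4
  Skip (7,9) w=4 (creates cycle)
  Skip (1,9) w=5 (creates cycle)
  Add (4,7) w=5
  Skip (2,3) w=6 (creates cycle)
  Add (0,5) w=7
  Skip (5,8) w=8 (creates cycle)
  Skip (4,8) w=9 (creates cycle)
  Skip (0,8) w=12 (creates cycle)
  Skip (0,3) w=13 (creates cycle)
MST weight = 32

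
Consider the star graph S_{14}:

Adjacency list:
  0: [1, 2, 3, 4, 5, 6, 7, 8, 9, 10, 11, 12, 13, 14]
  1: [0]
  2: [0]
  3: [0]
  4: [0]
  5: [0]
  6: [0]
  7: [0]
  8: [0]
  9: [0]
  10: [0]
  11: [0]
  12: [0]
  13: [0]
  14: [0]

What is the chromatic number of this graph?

S_{14} has one hub adjacent to 14 leaves; leaves are pairwise non-adjacent.
Color the hub 0 and every leaf 1.
Chromatic number = 2.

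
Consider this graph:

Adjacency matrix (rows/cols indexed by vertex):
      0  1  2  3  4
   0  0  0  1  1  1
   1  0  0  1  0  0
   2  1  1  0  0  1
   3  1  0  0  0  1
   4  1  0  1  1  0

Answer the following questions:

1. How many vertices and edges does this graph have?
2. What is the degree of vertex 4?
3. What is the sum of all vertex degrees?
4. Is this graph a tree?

Count: 5 vertices, 6 edges.
Vertex 4 has neighbors [0, 2, 3], degree = 3.
Handshaking lemma: 2 * 6 = 12.
A tree on 5 vertices has 4 edges. This graph has 6 edges (2 extra). Not a tree.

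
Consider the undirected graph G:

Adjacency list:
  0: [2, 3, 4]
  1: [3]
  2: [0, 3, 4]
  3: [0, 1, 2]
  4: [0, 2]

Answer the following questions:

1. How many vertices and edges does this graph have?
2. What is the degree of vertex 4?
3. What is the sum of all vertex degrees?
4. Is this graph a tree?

Count: 5 vertices, 6 edges.
Vertex 4 has neighbors [0, 2], degree = 2.
Handshaking lemma: 2 * 6 = 12.
A tree on 5 vertices has 4 edges. This graph has 6 edges (2 extra). Not a tree.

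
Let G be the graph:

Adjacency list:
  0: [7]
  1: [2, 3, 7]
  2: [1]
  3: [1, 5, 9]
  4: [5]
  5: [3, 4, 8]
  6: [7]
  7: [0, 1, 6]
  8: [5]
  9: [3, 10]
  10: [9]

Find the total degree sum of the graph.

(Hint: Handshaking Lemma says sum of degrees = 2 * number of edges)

Count edges: 10 edges.
By Handshaking Lemma: sum of degrees = 2 * 10 = 20.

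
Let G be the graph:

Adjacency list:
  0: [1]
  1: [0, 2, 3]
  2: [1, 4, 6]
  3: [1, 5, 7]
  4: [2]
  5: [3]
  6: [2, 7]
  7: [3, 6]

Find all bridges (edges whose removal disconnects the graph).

A bridge is an edge whose removal increases the number of connected components.
Bridges found: (0,1), (2,4), (3,5)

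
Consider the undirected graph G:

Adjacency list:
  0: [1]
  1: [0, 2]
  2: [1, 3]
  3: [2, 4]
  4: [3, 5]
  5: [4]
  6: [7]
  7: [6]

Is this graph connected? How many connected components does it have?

Checking connectivity: the graph has 2 connected component(s).
Components: [[0, 1, 2, 3, 4, 5], [6, 7]]. The graph is NOT connected.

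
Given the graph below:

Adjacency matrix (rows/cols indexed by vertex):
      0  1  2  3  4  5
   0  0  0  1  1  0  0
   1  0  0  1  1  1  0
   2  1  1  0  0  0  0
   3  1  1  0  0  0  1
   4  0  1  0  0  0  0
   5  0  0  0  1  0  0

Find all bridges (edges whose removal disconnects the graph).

A bridge is an edge whose removal increases the number of connected components.
Bridges found: (1,4), (3,5)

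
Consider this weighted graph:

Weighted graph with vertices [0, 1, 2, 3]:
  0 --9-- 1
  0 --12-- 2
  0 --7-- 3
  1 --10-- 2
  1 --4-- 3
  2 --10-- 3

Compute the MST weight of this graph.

Applying Kruskal's algorithm (sort edges by weight, add if no cycle):
  Add (1,3) w=4
  Add (0,3) w=7
  Skip (0,1) w=9 (creates cycle)
  Add (1,2) w=10
  Skip (2,3) w=10 (creates cycle)
  Skip (0,2) w=12 (creates cycle)
MST weight = 21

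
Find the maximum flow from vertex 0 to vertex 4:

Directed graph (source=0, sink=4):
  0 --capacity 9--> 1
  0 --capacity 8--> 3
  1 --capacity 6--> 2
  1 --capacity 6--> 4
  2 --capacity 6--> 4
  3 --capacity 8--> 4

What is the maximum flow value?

Computing max flow:
  Flow on (0->1): 9/9
  Flow on (0->3): 8/8
  Flow on (1->2): 3/6
  Flow on (1->4): 6/6
  Flow on (2->4): 3/6
  Flow on (3->4): 8/8
Maximum flow = 17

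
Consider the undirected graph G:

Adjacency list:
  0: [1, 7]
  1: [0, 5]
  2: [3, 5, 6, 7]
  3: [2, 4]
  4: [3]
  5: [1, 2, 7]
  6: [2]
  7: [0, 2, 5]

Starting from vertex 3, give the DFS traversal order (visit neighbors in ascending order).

DFS from vertex 3 (neighbors processed in ascending order):
Visit order: 3, 2, 5, 1, 0, 7, 6, 4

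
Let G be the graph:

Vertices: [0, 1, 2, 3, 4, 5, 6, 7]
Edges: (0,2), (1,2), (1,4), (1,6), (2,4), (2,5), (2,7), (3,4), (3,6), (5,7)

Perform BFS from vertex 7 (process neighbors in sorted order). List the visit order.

BFS from vertex 7 (neighbors processed in ascending order):
Visit order: 7, 2, 5, 0, 1, 4, 6, 3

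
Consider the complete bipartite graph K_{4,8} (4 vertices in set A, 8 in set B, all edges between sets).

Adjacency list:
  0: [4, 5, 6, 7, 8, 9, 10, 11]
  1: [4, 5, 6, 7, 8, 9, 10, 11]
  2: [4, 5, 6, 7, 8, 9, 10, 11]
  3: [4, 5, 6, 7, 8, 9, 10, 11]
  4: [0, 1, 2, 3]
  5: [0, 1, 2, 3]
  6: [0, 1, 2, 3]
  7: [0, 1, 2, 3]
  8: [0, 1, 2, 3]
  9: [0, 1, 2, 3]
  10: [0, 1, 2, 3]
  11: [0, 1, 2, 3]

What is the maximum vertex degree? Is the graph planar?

Set-A vertices have degree 8; set-B vertices have degree 4. Maximum degree = max(4,8) = 8.
K_{4,8} contains K_{3,3} as a subgraph (since both sides have >= 3 vertices); by Kuratowski's theorem it is not planar.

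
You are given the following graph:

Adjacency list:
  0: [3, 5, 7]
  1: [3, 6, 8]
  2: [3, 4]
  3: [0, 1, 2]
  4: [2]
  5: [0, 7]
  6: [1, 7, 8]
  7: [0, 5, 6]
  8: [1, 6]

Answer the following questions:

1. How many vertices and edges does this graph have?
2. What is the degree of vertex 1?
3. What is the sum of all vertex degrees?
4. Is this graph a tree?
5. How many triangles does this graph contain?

Count: 9 vertices, 11 edges.
Vertex 1 has neighbors [3, 6, 8], degree = 3.
Handshaking lemma: 2 * 11 = 22.
A tree on 9 vertices has 8 edges. This graph has 11 edges (3 extra). Not a tree.
Number of triangles = 2.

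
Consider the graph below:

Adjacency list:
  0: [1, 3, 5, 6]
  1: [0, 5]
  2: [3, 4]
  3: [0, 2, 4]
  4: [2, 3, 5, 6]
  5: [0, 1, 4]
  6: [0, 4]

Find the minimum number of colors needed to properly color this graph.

The graph has a maximum clique of size 3 (lower bound on chromatic number).
A valid 3-coloring: {0: 0, 1: 2, 2: 2, 3: 1, 4: 0, 5: 1, 6: 1}.
Chromatic number = 3.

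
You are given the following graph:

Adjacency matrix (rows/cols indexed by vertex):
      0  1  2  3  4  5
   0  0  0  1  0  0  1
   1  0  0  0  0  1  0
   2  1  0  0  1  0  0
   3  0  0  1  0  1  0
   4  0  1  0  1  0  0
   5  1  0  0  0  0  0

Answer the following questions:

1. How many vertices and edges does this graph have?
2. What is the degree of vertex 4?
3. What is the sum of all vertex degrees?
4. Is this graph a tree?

Count: 6 vertices, 5 edges.
Vertex 4 has neighbors [1, 3], degree = 2.
Handshaking lemma: 2 * 5 = 10.
A graph is a tree iff it is connected and has exactly n-1 edges. This graph is connected (all 6 vertices in one component) and has 6-1 = 5 edges. It is a tree.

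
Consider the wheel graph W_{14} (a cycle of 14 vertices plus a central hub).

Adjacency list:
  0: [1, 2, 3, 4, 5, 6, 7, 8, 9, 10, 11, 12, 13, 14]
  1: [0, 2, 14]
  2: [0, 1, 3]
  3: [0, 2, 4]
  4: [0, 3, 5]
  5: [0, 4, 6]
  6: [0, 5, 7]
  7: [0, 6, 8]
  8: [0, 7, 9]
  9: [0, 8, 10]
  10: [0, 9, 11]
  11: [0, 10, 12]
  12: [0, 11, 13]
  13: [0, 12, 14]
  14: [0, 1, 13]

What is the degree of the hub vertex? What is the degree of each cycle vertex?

The hub connects to all 14 cycle vertices, so deg(hub) = 14.
Each cycle vertex connects to 2 neighbors on the cycle plus the hub, so deg(cycle vertex) = 3.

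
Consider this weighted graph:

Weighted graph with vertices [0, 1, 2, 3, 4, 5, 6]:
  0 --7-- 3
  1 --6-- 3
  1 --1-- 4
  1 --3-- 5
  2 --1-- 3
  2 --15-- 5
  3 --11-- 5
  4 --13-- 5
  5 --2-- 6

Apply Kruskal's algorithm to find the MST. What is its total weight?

Applying Kruskal's algorithm (sort edges by weight, add if no cycle):
  Add (1,4) w=1
  Add (2,3) w=1
  Add (5,6) w=2
  Add (1,5) w=3
  Add (1,3) w=6
  Add (0,3) w=7
  Skip (3,5) w=11 (creates cycle)
  Skip (4,5) w=13 (creates cycle)
  Skip (2,5) w=15 (creates cycle)
MST weight = 20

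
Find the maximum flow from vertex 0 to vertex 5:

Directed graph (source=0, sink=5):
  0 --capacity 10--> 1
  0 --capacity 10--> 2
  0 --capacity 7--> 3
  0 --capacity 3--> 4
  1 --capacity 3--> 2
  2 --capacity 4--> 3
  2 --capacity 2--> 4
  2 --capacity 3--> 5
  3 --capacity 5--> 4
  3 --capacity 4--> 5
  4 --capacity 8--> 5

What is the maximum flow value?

Computing max flow:
  Flow on (0->1): 3/10
  Flow on (0->2): 6/10
  Flow on (0->3): 5/7
  Flow on (0->4): 1/3
  Flow on (1->2): 3/3
  Flow on (2->3): 4/4
  Flow on (2->4): 2/2
  Flow on (2->5): 3/3
  Flow on (3->4): 5/5
  Flow on (3->5): 4/4
  Flow on (4->5): 8/8
Maximum flow = 15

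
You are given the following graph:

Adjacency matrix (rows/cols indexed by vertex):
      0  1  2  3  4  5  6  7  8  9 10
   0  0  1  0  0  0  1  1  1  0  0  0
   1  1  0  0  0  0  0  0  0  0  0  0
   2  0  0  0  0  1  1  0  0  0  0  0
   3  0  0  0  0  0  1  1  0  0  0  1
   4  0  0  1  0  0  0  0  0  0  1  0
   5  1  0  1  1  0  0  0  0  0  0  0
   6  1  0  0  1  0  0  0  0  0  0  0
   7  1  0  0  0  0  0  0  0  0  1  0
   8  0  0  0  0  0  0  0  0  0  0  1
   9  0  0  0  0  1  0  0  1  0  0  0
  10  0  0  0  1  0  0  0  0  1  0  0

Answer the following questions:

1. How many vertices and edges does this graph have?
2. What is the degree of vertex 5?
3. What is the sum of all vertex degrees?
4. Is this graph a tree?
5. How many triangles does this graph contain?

Count: 11 vertices, 12 edges.
Vertex 5 has neighbors [0, 2, 3], degree = 3.
Handshaking lemma: 2 * 12 = 24.
A tree on 11 vertices has 10 edges. This graph has 12 edges (2 extra). Not a tree.
Number of triangles = 0.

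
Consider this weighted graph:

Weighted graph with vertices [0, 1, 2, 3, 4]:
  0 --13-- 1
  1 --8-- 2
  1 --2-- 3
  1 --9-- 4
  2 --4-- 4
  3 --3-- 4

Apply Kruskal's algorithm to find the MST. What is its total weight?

Applying Kruskal's algorithm (sort edges by weight, add if no cycle):
  Add (1,3) w=2
  Add (3,4) w=3
  Add (2,4) w=4
  Skip (1,2) w=8 (creates cycle)
  Skip (1,4) w=9 (creates cycle)
  Add (0,1) w=13
MST weight = 22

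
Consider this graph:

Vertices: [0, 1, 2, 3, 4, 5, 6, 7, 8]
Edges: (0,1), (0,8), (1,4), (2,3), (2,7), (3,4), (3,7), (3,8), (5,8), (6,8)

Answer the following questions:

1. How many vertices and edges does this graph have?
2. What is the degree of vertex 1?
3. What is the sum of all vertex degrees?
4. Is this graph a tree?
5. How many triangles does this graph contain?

Count: 9 vertices, 10 edges.
Vertex 1 has neighbors [0, 4], degree = 2.
Handshaking lemma: 2 * 10 = 20.
A tree on 9 vertices has 8 edges. This graph has 10 edges (2 extra). Not a tree.
Number of triangles = 1.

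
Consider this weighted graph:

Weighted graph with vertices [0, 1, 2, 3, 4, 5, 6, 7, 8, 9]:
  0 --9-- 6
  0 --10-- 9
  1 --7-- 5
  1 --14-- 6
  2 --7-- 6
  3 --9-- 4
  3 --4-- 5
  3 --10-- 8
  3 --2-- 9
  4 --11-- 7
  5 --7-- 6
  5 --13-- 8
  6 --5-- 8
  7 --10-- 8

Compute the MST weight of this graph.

Applying Kruskal's algorithm (sort edges by weight, add if no cycle):
  Add (3,9) w=2
  Add (3,5) w=4
  Add (6,8) w=5
  Add (1,5) w=7
  Add (2,6) w=7
  Add (5,6) w=7
  Add (0,6) w=9
  Add (3,4) w=9
  Skip (0,9) w=10 (creates cycle)
  Skip (3,8) w=10 (creates cycle)
  Add (7,8) w=10
  Skip (4,7) w=11 (creates cycle)
  Skip (5,8) w=13 (creates cycle)
  Skip (1,6) w=14 (creates cycle)
MST weight = 60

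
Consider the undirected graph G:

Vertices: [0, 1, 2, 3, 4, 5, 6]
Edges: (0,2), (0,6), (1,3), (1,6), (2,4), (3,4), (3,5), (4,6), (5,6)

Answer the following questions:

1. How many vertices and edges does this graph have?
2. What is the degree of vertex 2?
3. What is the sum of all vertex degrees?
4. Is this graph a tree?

Count: 7 vertices, 9 edges.
Vertex 2 has neighbors [0, 4], degree = 2.
Handshaking lemma: 2 * 9 = 18.
A tree on 7 vertices has 6 edges. This graph has 9 edges (3 extra). Not a tree.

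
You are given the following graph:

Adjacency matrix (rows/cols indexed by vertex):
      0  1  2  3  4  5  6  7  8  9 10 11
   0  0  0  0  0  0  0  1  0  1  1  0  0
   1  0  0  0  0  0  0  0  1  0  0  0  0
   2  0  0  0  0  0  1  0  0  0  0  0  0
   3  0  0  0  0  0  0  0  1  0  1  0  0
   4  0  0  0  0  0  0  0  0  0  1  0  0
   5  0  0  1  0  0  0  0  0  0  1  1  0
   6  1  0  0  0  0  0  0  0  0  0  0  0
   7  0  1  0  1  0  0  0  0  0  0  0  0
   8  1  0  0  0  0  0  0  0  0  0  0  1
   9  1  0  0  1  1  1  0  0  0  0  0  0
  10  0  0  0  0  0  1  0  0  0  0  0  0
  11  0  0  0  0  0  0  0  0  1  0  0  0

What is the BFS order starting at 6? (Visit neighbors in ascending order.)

BFS from vertex 6 (neighbors processed in ascending order):
Visit order: 6, 0, 8, 9, 11, 3, 4, 5, 7, 2, 10, 1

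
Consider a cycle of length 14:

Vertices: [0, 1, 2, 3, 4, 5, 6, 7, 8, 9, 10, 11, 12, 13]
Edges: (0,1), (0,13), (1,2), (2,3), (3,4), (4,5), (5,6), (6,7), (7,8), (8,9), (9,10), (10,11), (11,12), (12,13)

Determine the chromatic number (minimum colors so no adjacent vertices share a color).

This is an even cycle (C_14). Even cycles are bipartite.
Chromatic number = 2.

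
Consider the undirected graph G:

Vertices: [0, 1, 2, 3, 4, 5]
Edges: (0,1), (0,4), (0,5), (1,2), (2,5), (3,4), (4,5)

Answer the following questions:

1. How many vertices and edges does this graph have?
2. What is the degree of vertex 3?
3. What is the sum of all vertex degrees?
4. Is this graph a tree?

Count: 6 vertices, 7 edges.
Vertex 3 has neighbors [4], degree = 1.
Handshaking lemma: 2 * 7 = 14.
A tree on 6 vertices has 5 edges. This graph has 7 edges (2 extra). Not a tree.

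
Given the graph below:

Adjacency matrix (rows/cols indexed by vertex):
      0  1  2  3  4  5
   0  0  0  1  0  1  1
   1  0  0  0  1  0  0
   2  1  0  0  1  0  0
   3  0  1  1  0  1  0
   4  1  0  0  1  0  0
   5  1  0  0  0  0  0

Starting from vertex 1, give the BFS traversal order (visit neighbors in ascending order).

BFS from vertex 1 (neighbors processed in ascending order):
Visit order: 1, 3, 2, 4, 0, 5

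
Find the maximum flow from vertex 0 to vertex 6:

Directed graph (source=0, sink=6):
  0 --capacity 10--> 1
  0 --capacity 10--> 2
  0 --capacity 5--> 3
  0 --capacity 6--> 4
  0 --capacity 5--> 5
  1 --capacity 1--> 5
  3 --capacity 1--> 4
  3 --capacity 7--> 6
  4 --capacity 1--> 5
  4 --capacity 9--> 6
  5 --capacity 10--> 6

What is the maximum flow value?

Computing max flow:
  Flow on (0->1): 1/10
  Flow on (0->3): 5/5
  Flow on (0->4): 6/6
  Flow on (0->5): 5/5
  Flow on (1->5): 1/1
  Flow on (3->6): 5/7
  Flow on (4->6): 6/9
  Flow on (5->6): 6/10
Maximum flow = 17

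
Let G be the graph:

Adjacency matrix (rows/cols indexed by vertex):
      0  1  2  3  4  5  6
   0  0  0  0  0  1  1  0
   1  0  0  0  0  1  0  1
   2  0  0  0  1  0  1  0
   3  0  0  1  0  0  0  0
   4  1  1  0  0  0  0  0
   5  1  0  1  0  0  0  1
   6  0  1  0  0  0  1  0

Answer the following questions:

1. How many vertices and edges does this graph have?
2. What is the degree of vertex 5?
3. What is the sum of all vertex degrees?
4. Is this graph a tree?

Count: 7 vertices, 7 edges.
Vertex 5 has neighbors [0, 2, 6], degree = 3.
Handshaking lemma: 2 * 7 = 14.
A tree on 7 vertices has 6 edges. This graph has 7 edges (1 extra). Not a tree.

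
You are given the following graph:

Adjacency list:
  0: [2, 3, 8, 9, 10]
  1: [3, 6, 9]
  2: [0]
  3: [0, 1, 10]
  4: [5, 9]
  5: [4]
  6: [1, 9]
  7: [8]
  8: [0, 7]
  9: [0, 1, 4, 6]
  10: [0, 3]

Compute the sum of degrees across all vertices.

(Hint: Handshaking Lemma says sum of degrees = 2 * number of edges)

Count edges: 13 edges.
By Handshaking Lemma: sum of degrees = 2 * 13 = 26.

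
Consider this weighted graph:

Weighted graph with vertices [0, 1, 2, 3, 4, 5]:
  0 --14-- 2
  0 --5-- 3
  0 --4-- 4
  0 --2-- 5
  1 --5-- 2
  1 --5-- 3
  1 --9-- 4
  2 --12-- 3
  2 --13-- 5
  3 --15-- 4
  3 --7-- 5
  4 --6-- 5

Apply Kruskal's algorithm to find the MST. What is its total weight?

Applying Kruskal's algorithm (sort edges by weight, add if no cycle):
  Add (0,5) w=2
  Add (0,4) w=4
  Add (0,3) w=5
  Add (1,3) w=5
  Add (1,2) w=5
  Skip (4,5) w=6 (creates cycle)
  Skip (3,5) w=7 (creates cycle)
  Skip (1,4) w=9 (creates cycle)
  Skip (2,3) w=12 (creates cycle)
  Skip (2,5) w=13 (creates cycle)
  Skip (0,2) w=14 (creates cycle)
  Skip (3,4) w=15 (creates cycle)
MST weight = 21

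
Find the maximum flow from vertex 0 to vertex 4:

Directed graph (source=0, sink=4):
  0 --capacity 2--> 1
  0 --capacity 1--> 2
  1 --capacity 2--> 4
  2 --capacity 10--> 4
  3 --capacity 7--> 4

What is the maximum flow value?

Computing max flow:
  Flow on (0->1): 2/2
  Flow on (0->2): 1/1
  Flow on (1->4): 2/2
  Flow on (2->4): 1/10
Maximum flow = 3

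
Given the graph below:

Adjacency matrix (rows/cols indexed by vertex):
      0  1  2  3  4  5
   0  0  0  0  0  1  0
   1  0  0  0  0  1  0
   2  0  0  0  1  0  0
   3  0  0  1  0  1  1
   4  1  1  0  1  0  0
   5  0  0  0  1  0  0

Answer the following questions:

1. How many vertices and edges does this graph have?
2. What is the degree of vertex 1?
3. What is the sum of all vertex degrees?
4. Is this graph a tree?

Count: 6 vertices, 5 edges.
Vertex 1 has neighbors [4], degree = 1.
Handshaking lemma: 2 * 5 = 10.
A graph is a tree iff it is connected and has exactly n-1 edges. This graph is connected (all 6 vertices in one component) and has 6-1 = 5 edges. It is a tree.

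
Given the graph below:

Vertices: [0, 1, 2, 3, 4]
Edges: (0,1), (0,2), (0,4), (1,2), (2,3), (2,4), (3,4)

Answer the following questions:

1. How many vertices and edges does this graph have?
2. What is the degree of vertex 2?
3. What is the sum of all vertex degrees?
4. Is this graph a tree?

Count: 5 vertices, 7 edges.
Vertex 2 has neighbors [0, 1, 3, 4], degree = 4.
Handshaking lemma: 2 * 7 = 14.
A tree on 5 vertices has 4 edges. This graph has 7 edges (3 extra). Not a tree.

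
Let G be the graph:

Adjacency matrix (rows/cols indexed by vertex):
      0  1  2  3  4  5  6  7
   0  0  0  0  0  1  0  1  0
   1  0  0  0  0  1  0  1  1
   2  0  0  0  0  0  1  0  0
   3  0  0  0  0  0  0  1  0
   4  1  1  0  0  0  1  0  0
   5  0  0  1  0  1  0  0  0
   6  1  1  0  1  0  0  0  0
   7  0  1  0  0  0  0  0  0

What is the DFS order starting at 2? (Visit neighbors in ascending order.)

DFS from vertex 2 (neighbors processed in ascending order):
Visit order: 2, 5, 4, 0, 6, 1, 7, 3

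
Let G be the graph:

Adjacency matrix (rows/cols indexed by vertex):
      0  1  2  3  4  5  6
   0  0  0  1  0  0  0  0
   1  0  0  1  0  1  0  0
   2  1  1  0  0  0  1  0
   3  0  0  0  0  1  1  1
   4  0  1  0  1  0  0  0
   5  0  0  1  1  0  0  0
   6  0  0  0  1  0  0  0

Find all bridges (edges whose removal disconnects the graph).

A bridge is an edge whose removal increases the number of connected components.
Bridges found: (0,2), (3,6)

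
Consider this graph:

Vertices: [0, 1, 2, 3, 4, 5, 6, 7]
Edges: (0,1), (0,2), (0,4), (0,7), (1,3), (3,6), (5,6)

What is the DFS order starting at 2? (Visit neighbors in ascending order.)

DFS from vertex 2 (neighbors processed in ascending order):
Visit order: 2, 0, 1, 3, 6, 5, 4, 7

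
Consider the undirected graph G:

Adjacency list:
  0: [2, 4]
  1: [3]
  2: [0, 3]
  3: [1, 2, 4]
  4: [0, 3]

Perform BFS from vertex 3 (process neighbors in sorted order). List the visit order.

BFS from vertex 3 (neighbors processed in ascending order):
Visit order: 3, 1, 2, 4, 0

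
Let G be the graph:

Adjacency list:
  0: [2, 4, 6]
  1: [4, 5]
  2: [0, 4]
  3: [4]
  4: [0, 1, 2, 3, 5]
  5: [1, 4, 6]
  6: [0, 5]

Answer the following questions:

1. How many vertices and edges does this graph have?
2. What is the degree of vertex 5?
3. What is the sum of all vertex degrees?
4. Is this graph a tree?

Count: 7 vertices, 9 edges.
Vertex 5 has neighbors [1, 4, 6], degree = 3.
Handshaking lemma: 2 * 9 = 18.
A tree on 7 vertices has 6 edges. This graph has 9 edges (3 extra). Not a tree.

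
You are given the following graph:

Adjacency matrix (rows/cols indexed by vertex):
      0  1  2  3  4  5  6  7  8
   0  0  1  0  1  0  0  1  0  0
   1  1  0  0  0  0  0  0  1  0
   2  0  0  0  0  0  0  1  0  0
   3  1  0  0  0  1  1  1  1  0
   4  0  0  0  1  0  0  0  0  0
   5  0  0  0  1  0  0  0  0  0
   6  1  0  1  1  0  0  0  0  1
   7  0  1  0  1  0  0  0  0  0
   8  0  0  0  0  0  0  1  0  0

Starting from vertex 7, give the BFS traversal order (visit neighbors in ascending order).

BFS from vertex 7 (neighbors processed in ascending order):
Visit order: 7, 1, 3, 0, 4, 5, 6, 2, 8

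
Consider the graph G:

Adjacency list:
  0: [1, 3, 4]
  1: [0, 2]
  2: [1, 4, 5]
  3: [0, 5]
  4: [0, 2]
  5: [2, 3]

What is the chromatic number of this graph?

The graph has a maximum clique of size 2 (lower bound on chromatic number).
A valid 3-coloring: {0: 0, 1: 1, 2: 0, 3: 1, 4: 1, 5: 2}.
No proper 2-coloring exists (verified by exhaustive search).
Chromatic number = 3.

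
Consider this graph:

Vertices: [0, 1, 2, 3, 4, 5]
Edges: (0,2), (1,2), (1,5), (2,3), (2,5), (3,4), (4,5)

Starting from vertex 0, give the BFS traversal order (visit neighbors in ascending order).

BFS from vertex 0 (neighbors processed in ascending order):
Visit order: 0, 2, 1, 3, 5, 4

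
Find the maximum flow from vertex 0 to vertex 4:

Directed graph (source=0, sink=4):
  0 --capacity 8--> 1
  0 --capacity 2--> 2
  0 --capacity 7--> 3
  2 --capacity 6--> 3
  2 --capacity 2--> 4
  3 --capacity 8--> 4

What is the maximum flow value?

Computing max flow:
  Flow on (0->2): 2/2
  Flow on (0->3): 7/7
  Flow on (2->4): 2/2
  Flow on (3->4): 7/8
Maximum flow = 9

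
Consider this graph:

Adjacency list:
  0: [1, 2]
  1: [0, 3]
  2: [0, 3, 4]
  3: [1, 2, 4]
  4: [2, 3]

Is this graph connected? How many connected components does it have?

Checking connectivity: the graph has 1 connected component(s).
All vertices are reachable from each other. The graph IS connected.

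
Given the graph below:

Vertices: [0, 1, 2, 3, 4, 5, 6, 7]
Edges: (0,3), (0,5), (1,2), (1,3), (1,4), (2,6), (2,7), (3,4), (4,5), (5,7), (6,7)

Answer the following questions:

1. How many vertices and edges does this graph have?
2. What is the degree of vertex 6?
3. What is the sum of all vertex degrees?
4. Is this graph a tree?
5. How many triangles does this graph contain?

Count: 8 vertices, 11 edges.
Vertex 6 has neighbors [2, 7], degree = 2.
Handshaking lemma: 2 * 11 = 22.
A tree on 8 vertices has 7 edges. This graph has 11 edges (4 extra). Not a tree.
Number of triangles = 2.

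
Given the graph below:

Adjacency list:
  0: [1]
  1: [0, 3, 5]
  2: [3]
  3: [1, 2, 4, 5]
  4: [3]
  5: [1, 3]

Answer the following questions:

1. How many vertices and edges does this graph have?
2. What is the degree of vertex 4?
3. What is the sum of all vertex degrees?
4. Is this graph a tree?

Count: 6 vertices, 6 edges.
Vertex 4 has neighbors [3], degree = 1.
Handshaking lemma: 2 * 6 = 12.
A tree on 6 vertices has 5 edges. This graph has 6 edges (1 extra). Not a tree.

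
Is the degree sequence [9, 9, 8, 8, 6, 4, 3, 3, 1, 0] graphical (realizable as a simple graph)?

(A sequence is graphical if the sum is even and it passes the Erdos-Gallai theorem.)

Sum of degrees = 51. Sum is odd, so the sequence is NOT graphical.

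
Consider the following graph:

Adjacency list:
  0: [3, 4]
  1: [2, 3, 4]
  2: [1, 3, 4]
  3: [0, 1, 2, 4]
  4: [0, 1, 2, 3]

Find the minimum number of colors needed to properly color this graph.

The graph has a maximum clique of size 4 (lower bound on chromatic number).
A valid 4-coloring: {0: 2, 1: 2, 2: 3, 3: 0, 4: 1}.
Chromatic number = 4.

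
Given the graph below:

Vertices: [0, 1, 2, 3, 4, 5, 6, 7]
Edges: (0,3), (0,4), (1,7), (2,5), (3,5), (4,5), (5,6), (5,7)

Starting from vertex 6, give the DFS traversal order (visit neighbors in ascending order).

DFS from vertex 6 (neighbors processed in ascending order):
Visit order: 6, 5, 2, 3, 0, 4, 7, 1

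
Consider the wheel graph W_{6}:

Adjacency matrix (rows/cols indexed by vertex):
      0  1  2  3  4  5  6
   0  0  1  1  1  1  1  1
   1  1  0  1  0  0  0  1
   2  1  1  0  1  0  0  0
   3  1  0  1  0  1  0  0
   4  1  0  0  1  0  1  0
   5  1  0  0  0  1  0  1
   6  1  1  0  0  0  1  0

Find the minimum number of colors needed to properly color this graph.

W_{6} = C_{6} plus a hub adjacent to every cycle vertex.
The outer cycle needs 2 colors (even cycle); the hub is adjacent to all of them so needs a fresh color.
Chromatic number = 2 + 1 = 3.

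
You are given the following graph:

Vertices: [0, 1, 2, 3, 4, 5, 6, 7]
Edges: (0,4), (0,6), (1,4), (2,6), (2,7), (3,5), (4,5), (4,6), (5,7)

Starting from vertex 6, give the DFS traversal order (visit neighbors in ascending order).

DFS from vertex 6 (neighbors processed in ascending order):
Visit order: 6, 0, 4, 1, 5, 3, 7, 2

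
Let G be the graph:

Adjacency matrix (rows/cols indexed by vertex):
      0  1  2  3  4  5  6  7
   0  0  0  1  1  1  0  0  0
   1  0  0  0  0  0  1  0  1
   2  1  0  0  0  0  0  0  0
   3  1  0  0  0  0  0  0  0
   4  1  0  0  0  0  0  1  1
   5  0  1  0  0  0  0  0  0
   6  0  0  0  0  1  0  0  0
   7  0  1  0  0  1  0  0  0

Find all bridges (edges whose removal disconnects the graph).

A bridge is an edge whose removal increases the number of connected components.
Bridges found: (0,2), (0,3), (0,4), (1,5), (1,7), (4,6), (4,7)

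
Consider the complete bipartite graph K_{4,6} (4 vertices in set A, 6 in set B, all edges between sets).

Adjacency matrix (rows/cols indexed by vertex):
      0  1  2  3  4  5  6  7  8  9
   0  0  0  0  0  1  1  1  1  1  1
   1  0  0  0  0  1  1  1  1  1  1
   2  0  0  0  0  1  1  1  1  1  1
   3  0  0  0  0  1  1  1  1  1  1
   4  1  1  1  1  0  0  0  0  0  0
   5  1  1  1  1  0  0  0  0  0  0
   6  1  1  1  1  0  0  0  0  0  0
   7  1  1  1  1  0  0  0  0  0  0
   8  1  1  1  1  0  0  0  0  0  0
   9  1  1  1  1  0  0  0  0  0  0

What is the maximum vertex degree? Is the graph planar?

Set-A vertices have degree 6; set-B vertices have degree 4. Maximum degree = max(4,6) = 6.
K_{4,6} contains K_{3,3} as a subgraph (since both sides have >= 3 vertices); by Kuratowski's theorem it is not planar.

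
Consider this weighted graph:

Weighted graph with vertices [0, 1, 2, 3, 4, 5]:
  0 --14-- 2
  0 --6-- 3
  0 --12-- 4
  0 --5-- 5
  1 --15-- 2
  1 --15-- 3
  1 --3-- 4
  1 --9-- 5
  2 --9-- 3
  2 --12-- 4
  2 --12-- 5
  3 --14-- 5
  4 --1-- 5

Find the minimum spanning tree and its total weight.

Applying Kruskal's algorithm (sort edges by weight, add if no cycle):
  Add (4,5) w=1
  Add (1,4) w=3
  Add (0,5) w=5
  Add (0,3) w=6
  Skip (1,5) w=9 (creates cycle)
  Add (2,3) w=9
  Skip (0,4) w=12 (creates cycle)
  Skip (2,4) w=12 (creates cycle)
  Skip (2,5) w=12 (creates cycle)
  Skip (0,2) w=14 (creates cycle)
  Skip (3,5) w=14 (creates cycle)
  Skip (1,2) w=15 (creates cycle)
  Skip (1,3) w=15 (creates cycle)
MST weight = 24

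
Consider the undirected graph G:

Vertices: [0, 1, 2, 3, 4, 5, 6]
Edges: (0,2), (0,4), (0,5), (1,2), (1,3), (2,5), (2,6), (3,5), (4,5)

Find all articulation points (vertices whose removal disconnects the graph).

An articulation point is a vertex whose removal disconnects the graph.
Articulation points: [2]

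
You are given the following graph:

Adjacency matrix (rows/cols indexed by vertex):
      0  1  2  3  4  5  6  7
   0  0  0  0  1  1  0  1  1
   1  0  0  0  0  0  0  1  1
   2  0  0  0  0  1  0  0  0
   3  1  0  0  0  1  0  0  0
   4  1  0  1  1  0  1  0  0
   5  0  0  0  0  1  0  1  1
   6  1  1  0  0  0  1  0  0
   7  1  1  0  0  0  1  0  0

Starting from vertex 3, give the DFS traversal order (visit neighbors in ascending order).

DFS from vertex 3 (neighbors processed in ascending order):
Visit order: 3, 0, 4, 2, 5, 6, 1, 7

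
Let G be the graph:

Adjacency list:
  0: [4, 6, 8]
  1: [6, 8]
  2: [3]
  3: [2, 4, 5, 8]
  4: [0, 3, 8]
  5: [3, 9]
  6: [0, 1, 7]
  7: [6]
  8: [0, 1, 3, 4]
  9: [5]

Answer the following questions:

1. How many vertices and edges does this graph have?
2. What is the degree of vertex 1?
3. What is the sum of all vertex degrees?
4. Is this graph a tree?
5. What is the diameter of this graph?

Count: 10 vertices, 12 edges.
Vertex 1 has neighbors [6, 8], degree = 2.
Handshaking lemma: 2 * 12 = 24.
A tree on 10 vertices has 9 edges. This graph has 12 edges (3 extra). Not a tree.
Diameter (longest shortest path) = 6.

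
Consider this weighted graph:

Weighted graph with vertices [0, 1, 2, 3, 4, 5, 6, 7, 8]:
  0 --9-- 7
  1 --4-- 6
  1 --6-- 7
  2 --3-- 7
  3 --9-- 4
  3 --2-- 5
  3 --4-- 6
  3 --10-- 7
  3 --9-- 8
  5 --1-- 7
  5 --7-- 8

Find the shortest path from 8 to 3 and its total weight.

Using Dijkstra's algorithm from vertex 8:
Shortest path: 8 -> 3
Total weight: 9 = 9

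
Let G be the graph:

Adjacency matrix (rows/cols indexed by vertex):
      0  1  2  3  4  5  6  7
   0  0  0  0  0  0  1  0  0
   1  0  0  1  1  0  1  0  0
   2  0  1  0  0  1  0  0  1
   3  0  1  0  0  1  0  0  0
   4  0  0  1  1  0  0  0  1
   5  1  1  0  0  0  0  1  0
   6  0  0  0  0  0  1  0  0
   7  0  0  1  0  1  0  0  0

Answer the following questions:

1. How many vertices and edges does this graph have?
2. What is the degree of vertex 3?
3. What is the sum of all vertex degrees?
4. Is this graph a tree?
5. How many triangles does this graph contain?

Count: 8 vertices, 9 edges.
Vertex 3 has neighbors [1, 4], degree = 2.
Handshaking lemma: 2 * 9 = 18.
A tree on 8 vertices has 7 edges. This graph has 9 edges (2 extra). Not a tree.
Number of triangles = 1.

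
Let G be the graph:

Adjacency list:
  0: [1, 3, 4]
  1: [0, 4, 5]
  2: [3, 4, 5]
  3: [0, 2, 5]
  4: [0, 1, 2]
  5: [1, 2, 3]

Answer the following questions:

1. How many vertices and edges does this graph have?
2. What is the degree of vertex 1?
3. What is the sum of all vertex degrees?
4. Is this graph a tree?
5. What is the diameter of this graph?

Count: 6 vertices, 9 edges.
Vertex 1 has neighbors [0, 4, 5], degree = 3.
Handshaking lemma: 2 * 9 = 18.
A tree on 6 vertices has 5 edges. This graph has 9 edges (4 extra). Not a tree.
Diameter (longest shortest path) = 2.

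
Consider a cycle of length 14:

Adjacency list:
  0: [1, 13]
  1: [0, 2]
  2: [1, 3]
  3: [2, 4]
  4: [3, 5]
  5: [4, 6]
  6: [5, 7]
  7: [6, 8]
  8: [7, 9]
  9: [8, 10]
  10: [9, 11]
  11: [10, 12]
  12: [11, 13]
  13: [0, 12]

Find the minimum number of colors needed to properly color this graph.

This is an even cycle (C_14). Even cycles are bipartite.
Chromatic number = 2.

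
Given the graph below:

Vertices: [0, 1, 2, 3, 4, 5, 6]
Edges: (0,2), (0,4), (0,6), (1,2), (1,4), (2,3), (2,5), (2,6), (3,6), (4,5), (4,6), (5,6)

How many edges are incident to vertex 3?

Vertex 3 has neighbors [2, 6], so deg(3) = 2.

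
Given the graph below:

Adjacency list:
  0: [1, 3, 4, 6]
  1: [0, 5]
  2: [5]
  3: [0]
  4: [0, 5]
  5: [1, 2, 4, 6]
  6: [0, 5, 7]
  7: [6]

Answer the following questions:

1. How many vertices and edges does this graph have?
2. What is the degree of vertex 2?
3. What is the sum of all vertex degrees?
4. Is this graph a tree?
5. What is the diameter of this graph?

Count: 8 vertices, 9 edges.
Vertex 2 has neighbors [5], degree = 1.
Handshaking lemma: 2 * 9 = 18.
A tree on 8 vertices has 7 edges. This graph has 9 edges (2 extra). Not a tree.
Diameter (longest shortest path) = 4.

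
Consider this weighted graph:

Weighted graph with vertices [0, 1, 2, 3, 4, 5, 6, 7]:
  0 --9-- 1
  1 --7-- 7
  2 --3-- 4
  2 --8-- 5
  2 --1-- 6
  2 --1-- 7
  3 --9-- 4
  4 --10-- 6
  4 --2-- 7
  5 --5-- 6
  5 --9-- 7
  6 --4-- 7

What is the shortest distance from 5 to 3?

Using Dijkstra's algorithm from vertex 5:
Shortest path: 5 -> 6 -> 2 -> 4 -> 3
Total weight: 5 + 1 + 3 + 9 = 18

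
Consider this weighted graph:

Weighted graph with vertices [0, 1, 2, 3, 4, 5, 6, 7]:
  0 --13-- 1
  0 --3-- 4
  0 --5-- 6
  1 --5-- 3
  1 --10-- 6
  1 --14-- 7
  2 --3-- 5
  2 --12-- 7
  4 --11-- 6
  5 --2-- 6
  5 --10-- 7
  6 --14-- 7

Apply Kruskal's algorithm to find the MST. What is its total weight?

Applying Kruskal's algorithm (sort edges by weight, add if no cycle):
  Add (5,6) w=2
  Add (0,4) w=3
  Add (2,5) w=3
  Add (0,6) w=5
  Add (1,3) w=5
  Add (1,6) w=10
  Add (5,7) w=10
  Skip (4,6) w=11 (creates cycle)
  Skip (2,7) w=12 (creates cycle)
  Skip (0,1) w=13 (creates cycle)
  Skip (1,7) w=14 (creates cycle)
  Skip (6,7) w=14 (creates cycle)
MST weight = 38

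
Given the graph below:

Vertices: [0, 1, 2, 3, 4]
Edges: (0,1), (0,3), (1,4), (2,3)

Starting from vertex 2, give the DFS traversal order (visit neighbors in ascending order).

DFS from vertex 2 (neighbors processed in ascending order):
Visit order: 2, 3, 0, 1, 4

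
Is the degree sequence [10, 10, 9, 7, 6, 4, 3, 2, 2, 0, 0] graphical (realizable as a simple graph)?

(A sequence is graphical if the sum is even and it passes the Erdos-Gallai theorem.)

Sum of degrees = 53. Sum is odd, so the sequence is NOT graphical.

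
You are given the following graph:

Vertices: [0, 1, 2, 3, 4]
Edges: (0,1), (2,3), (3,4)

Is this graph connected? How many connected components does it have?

Checking connectivity: the graph has 2 connected component(s).
Components: [[0, 1], [2, 3, 4]]. The graph is NOT connected.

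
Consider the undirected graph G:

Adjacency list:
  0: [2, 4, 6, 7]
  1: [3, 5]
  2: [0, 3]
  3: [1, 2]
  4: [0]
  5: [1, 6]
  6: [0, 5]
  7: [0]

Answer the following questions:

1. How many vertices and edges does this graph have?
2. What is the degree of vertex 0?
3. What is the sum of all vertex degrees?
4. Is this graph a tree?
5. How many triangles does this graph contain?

Count: 8 vertices, 8 edges.
Vertex 0 has neighbors [2, 4, 6, 7], degree = 4.
Handshaking lemma: 2 * 8 = 16.
A tree on 8 vertices has 7 edges. This graph has 8 edges (1 extra). Not a tree.
Number of triangles = 0.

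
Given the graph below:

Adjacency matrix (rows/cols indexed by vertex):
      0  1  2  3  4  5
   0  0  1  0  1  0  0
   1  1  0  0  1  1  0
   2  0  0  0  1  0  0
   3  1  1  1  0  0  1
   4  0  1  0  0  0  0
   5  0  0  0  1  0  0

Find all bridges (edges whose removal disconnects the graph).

A bridge is an edge whose removal increases the number of connected components.
Bridges found: (1,4), (2,3), (3,5)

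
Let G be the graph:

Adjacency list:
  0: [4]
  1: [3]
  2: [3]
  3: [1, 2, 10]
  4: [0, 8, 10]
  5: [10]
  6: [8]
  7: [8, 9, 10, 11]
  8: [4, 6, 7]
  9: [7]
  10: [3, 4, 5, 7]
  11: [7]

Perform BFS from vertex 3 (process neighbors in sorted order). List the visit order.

BFS from vertex 3 (neighbors processed in ascending order):
Visit order: 3, 1, 2, 10, 4, 5, 7, 0, 8, 9, 11, 6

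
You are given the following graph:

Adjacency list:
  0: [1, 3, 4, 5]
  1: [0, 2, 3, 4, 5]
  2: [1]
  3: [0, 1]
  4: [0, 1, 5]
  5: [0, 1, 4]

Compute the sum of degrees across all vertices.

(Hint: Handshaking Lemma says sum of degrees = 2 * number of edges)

Count edges: 9 edges.
By Handshaking Lemma: sum of degrees = 2 * 9 = 18.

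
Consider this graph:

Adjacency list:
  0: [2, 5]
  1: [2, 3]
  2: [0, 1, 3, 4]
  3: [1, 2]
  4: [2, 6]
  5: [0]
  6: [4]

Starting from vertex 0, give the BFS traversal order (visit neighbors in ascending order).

BFS from vertex 0 (neighbors processed in ascending order):
Visit order: 0, 2, 5, 1, 3, 4, 6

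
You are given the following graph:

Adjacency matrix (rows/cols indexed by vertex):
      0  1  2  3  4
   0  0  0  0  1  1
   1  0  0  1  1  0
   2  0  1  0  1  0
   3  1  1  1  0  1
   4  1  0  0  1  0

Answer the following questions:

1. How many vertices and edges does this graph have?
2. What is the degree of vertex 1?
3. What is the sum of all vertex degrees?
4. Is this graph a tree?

Count: 5 vertices, 6 edges.
Vertex 1 has neighbors [2, 3], degree = 2.
Handshaking lemma: 2 * 6 = 12.
A tree on 5 vertices has 4 edges. This graph has 6 edges (2 extra). Not a tree.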